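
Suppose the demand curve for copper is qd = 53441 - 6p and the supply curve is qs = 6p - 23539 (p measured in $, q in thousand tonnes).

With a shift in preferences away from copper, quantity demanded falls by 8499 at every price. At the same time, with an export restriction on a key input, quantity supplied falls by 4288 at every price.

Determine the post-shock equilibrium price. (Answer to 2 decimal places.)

6064.08

Original equilibrium: 53441 - 6p = 6p - 23539 gives 76980 = 12p, so p = 6415 and q = 14951.
The new curves are qd = 44942 - 6p (demand) and qs = 6p - 27827 (supply).
Clearing the new market: 44942 - 6p = 6p - 27827, so p = 72769/12 ≈ 6064.0833 and q = 8557.5.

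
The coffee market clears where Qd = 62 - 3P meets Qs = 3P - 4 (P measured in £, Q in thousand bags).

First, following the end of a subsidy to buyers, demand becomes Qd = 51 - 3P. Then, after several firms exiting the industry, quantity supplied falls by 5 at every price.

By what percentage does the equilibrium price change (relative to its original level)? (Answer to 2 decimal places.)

Original equilibrium: 62 - 3P = 3P - 4 gives 66 = 6P, so P = 11 and Q = 29.
The new curves are Qd = 51 - 3P (demand) and Qs = 3P - 9 (supply).
Equate the new curves: 51 - 3P = 3P - 9, giving 60 = 6P, P = 10, Q = 21.
%ΔP = (10 − 11) / 11 × 100 = -9.09%.

-9.09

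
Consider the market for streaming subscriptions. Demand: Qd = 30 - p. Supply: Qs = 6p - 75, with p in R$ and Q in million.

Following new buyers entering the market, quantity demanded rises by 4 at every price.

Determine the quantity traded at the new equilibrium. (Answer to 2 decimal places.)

Solve the original market: 30 - p = 6p - 75, hence p = 15 and Q = 15.
With the change applied: demand Qd = 34 - p, supply Qs = 6p - 75.
Equate the new curves: 34 - p = 6p - 75, giving 109 = 7p, p = 109/7 ≈ 15.5714, Q = 129/7 ≈ 18.4286.

18.43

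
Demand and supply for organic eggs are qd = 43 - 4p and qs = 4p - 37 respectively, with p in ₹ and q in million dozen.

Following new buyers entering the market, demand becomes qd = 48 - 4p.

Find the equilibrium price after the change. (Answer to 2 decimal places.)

Before the shock: 43 - 4p = 4p - 37 ⇒ 80 = 8p ⇒ p = 10, q = 3.
The new curves are qd = 48 - 4p (demand) and qs = 4p - 37 (supply).
Setting them equal: 48 - 4p = 4p - 37 → 85 = 8p, so p = 10.625 and q = 5.5.

10.63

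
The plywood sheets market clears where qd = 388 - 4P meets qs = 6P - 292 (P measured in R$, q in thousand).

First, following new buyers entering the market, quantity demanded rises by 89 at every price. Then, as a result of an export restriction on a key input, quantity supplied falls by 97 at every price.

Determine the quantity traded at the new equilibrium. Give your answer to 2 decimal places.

130.60

Before the shock: 388 - 4P = 6P - 292 ⇒ 680 = 10P ⇒ P = 68, q = 116.
After the shift, demand is qd = 477 - 4P and supply is qs = 6P - 389.
Equate the new curves: 477 - 4P = 6P - 389, giving 866 = 10P, P = 86.6, q = 130.6.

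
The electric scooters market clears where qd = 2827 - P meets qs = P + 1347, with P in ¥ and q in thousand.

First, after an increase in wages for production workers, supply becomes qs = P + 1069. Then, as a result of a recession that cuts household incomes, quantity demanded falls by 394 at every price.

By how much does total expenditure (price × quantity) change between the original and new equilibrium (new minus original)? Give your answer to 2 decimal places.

-350198.00

Initially, 2827 - P = P + 1347, so 1480 = 2P and P = 740, q = 2087.
The shock moves the curves to qd = 2433 - P and qs = P + 1069.
Clearing the new market: 2433 - P = P + 1069, so P = 682 and q = 1751.
Expenditure moves from 740×2087 = 1544380 to 682×1751 = 1194182; change = -350198.00.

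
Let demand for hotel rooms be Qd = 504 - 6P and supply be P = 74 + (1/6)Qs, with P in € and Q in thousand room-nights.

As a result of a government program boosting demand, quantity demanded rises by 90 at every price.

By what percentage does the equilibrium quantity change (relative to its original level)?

+150

Solve the original market: 504 - 6P = 6P - 444, hence P = 79 and Q = 30.
The new curves are Qd = 594 - 6P (demand) and Qs = 6P - 444 (supply).
Setting them equal: 594 - 6P = 6P - 444 → 1038 = 12P, so P = 86.5 and Q = 75.
%ΔQ = (75 − 30) / 30 × 100 = +150%.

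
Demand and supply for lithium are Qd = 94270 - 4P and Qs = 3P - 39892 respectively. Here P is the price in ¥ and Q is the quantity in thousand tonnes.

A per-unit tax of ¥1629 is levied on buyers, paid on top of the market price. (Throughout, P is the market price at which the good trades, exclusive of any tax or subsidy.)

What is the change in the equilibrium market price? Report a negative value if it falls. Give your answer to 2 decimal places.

-930.86

Original equilibrium: 94270 - 4P = 3P - 39892 gives 134162 = 7P, so P = 19166 and Q = 17606.
Since buyers pay the price plus the tax, the effective demand curve becomes Qd = 87754 - 4P.
New equilibrium: 87754 - 4P = 3P - 39892 ⇒ 127646 = 7P ⇒ P = 127646/7 ≈ 18235.1429, Q = 103694/7 ≈ 14813.4286.
ΔP = 18235.1429 − 19166 = -930.86.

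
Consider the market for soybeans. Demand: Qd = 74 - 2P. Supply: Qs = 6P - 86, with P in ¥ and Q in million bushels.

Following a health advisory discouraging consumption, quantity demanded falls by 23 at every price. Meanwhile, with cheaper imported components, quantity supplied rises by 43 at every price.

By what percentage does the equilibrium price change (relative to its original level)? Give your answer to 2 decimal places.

-41.25

Original equilibrium: 74 - 2P = 6P - 86 gives 160 = 8P, so P = 20 and Q = 34.
With the change applied: demand Qd = 51 - 2P, supply Qs = 6P - 43.
Equate the new curves: 51 - 2P = 6P - 43, giving 94 = 8P, P = 11.75, Q = 27.5.
%ΔP = (11.75 − 20) / 20 × 100 = -41.25%.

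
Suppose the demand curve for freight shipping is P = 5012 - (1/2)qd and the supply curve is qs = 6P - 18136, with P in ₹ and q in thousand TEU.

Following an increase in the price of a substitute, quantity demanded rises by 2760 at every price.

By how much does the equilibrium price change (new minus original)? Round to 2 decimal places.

+345.00

Before the shock: 10024 - 2P = 6P - 18136 ⇒ 28160 = 8P ⇒ P = 3520, q = 2984.
With the change applied: demand qd = 12784 - 2P, supply qs = 6P - 18136.
Setting them equal: 12784 - 2P = 6P - 18136 → 30920 = 8P, so P = 3865 and q = 5054.
ΔP = 3865 − 3520 = +345.00.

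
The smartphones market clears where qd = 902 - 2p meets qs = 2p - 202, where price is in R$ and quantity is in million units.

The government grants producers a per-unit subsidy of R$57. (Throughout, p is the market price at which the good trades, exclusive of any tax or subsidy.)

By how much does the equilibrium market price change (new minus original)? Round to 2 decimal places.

-28.50

Initially, 902 - 2p = 2p - 202, so 1104 = 4p and p = 276, q = 350.
Since sellers receive the price plus the subsidy, the effective supply curve becomes qs = 2p - 88.
Setting them equal: 902 - 2p = 2p - 88 → 990 = 4p, so p = 247.5 and q = 407.
Δp = 247.5 − 276 = -28.50.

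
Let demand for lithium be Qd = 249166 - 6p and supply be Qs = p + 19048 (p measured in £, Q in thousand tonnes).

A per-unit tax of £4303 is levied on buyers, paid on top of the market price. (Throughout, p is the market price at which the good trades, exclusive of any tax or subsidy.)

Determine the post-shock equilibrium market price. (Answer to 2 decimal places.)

29185.71

Original equilibrium: 249166 - 6p = p + 19048 gives 230118 = 7p, so p = 32874 and Q = 51922.
Since buyers pay the price plus the tax, the effective demand curve becomes Qd = 223348 - 6p.
Setting them equal: 223348 - 6p = p + 19048 → 204300 = 7p, so p = 204300/7 ≈ 29185.7143 and Q = 337636/7 ≈ 48233.7143.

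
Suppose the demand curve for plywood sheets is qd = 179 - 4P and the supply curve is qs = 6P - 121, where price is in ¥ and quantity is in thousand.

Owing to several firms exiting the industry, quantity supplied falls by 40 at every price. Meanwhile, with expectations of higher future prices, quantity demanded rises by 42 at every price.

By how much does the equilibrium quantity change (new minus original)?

+9.2

Initially, 179 - 4P = 6P - 121, so 300 = 10P and P = 30, q = 59.
With the change applied: demand qd = 221 - 4P, supply qs = 6P - 161.
Clearing the new market: 221 - 4P = 6P - 161, so P = 38.2 and q = 68.2.
Δq = 68.2 − 59 = +9.2.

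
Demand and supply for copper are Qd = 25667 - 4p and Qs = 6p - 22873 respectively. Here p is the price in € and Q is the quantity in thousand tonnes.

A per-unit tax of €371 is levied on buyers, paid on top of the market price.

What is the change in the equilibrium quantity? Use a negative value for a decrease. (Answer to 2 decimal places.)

-890.40

Before the shock: 25667 - 4p = 6p - 22873 ⇒ 48540 = 10p ⇒ p = 4854, Q = 6251.
Since buyers pay the price plus the tax, the effective demand curve becomes Qd = 24183 - 4p.
Clearing the new market: 24183 - 4p = 6p - 22873, so p = 4705.6 and Q = 5360.6.
ΔQ = 5360.6 − 6251 = -890.40.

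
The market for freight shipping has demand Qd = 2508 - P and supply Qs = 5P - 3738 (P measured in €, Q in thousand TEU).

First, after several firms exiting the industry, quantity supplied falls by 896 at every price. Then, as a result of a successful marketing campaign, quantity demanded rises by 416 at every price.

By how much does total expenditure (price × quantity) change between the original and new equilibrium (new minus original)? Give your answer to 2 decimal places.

+569358.22

Before the shock: 2508 - P = 5P - 3738 ⇒ 6246 = 6P ⇒ P = 1041, Q = 1467.
With the change applied: demand Qd = 2924 - P, supply Qs = 5P - 4634.
New equilibrium: 2924 - P = 5P - 4634 ⇒ 7558 = 6P ⇒ P = 3779/3 ≈ 1259.6667, Q = 4993/3 ≈ 1664.3333.
Expenditure moves from 1041×1467 = 1527147 to 1259.6667×1664.3333 = 2096505.2222; change = +569358.22.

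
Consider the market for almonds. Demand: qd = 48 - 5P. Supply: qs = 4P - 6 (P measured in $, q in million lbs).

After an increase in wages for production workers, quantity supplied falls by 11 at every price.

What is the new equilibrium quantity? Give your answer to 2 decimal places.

Before the shock: 48 - 5P = 4P - 6 ⇒ 54 = 9P ⇒ P = 6, q = 18.
The shock moves the curves to qd = 48 - 5P and qs = 4P - 17.
New equilibrium: 48 - 5P = 4P - 17 ⇒ 65 = 9P ⇒ P = 65/9 ≈ 7.2222, q = 107/9 ≈ 11.8889.

11.89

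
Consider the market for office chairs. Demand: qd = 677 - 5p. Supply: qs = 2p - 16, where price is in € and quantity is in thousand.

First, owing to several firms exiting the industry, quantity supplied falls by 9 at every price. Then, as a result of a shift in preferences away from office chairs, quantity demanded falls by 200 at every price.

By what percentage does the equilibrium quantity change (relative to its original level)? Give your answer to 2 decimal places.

Solve the original market: 677 - 5p = 2p - 16, hence p = 99 and q = 182.
After the shift, demand is qd = 477 - 5p and supply is qs = 2p - 25.
Clearing the new market: 477 - 5p = 2p - 25, so p = 502/7 ≈ 71.7143 and q = 829/7 ≈ 118.4286.
%Δq = (118.4286 − 182) / 182 × 100 = -34.93%.

-34.93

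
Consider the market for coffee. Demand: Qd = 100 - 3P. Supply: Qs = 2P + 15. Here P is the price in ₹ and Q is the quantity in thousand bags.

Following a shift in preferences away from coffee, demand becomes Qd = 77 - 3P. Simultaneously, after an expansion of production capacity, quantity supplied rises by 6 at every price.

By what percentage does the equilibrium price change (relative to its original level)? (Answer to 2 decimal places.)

-34.12

Before the shock: 100 - 3P = 2P + 15 ⇒ 85 = 5P ⇒ P = 17, Q = 49.
After the shift, demand is Qd = 77 - 3P and supply is Qs = 2P + 21.
Equate the new curves: 77 - 3P = 2P + 21, giving 56 = 5P, P = 11.2, Q = 43.4.
%ΔP = (11.2 − 17) / 17 × 100 = -34.12%.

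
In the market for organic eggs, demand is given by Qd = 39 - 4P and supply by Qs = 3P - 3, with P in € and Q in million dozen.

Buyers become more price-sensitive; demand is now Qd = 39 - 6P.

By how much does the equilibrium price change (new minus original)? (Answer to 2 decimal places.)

-1.33

Initially, 39 - 4P = 3P - 3, so 42 = 7P and P = 6, Q = 15.
The shock moves the curves to Qd = 39 - 6P and Qs = 3P - 3.
Equate the new curves: 39 - 6P = 3P - 3, giving 42 = 9P, P = 14/3 ≈ 4.6667, Q = 11.
ΔP = 4.6667 − 6 = -1.33.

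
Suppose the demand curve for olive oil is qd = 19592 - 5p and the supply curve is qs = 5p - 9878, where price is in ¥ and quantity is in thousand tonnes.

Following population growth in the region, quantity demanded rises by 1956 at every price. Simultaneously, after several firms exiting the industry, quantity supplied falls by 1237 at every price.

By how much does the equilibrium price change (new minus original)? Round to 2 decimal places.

Solve the original market: 19592 - 5p = 5p - 9878, hence p = 2947 and q = 4857.
With the change applied: demand qd = 21548 - 5p, supply qs = 5p - 11115.
Clearing the new market: 21548 - 5p = 5p - 11115, so p = 3266.3 and q = 5216.5.
Δp = 3266.3 − 2947 = +319.30.

+319.30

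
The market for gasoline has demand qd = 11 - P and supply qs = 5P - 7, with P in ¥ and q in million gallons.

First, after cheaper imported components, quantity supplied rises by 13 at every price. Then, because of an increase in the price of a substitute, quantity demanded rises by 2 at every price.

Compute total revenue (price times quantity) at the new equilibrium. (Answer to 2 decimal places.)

Initially, 11 - P = 5P - 7, so 18 = 6P and P = 3, q = 8.
The shock moves the curves to qd = 13 - P and qs = 5P + 6.
Setting them equal: 13 - P = 5P + 6 → 7 = 6P, so P = 7/6 ≈ 1.1667 and q = 71/6 ≈ 11.8333.
New expenditure = 1.1667 × 11.8333 = 13.81.

13.81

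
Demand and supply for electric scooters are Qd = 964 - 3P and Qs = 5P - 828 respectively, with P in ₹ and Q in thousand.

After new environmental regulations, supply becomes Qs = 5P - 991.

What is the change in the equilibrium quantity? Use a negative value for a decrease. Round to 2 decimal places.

Solve the original market: 964 - 3P = 5P - 828, hence P = 224 and Q = 292.
With the change applied: demand Qd = 964 - 3P, supply Qs = 5P - 991.
New equilibrium: 964 - 3P = 5P - 991 ⇒ 1955 = 8P ⇒ P = 244.375, Q = 230.875.
ΔQ = 230.875 − 292 = -61.13.

-61.13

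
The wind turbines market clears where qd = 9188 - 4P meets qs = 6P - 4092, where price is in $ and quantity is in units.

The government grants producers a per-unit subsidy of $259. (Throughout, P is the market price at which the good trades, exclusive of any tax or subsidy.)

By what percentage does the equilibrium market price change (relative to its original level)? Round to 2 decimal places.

-11.70

Solve the original market: 9188 - 4P = 6P - 4092, hence P = 1328 and q = 3876.
Since sellers receive the price plus the subsidy, the effective supply curve becomes qs = 6P - 2538.
Equate the new curves: 9188 - 4P = 6P - 2538, giving 11726 = 10P, P = 1172.6, q = 4497.6.
%ΔP = (1172.6 − 1328) / 1328 × 100 = -11.70%.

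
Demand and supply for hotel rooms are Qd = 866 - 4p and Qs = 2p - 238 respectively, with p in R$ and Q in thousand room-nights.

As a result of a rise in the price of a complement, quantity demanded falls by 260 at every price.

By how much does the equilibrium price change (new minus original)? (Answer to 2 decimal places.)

-43.33

Solve the original market: 866 - 4p = 2p - 238, hence p = 184 and Q = 130.
After the shift, demand is Qd = 606 - 4p and supply is Qs = 2p - 238.
Clearing the new market: 606 - 4p = 2p - 238, so p = 422/3 ≈ 140.6667 and Q = 130/3 ≈ 43.3333.
Δp = 140.6667 − 184 = -43.33.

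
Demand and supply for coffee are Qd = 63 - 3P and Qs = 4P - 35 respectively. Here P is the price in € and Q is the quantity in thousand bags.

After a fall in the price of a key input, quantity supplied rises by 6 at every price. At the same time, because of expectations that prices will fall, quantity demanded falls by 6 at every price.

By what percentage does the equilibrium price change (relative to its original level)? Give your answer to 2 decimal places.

-12.24

Before the shock: 63 - 3P = 4P - 35 ⇒ 98 = 7P ⇒ P = 14, Q = 21.
The shock moves the curves to Qd = 57 - 3P and Qs = 4P - 29.
Setting them equal: 57 - 3P = 4P - 29 → 86 = 7P, so P = 86/7 ≈ 12.2857 and Q = 141/7 ≈ 20.1429.
%ΔP = (12.2857 − 14) / 14 × 100 = -12.24%.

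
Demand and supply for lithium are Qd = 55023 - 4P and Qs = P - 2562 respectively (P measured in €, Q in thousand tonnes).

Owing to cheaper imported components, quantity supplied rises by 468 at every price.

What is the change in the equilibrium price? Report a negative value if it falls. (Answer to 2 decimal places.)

Original equilibrium: 55023 - 4P = P - 2562 gives 57585 = 5P, so P = 11517 and Q = 8955.
With the change applied: demand Qd = 55023 - 4P, supply Qs = P - 2094.
Setting them equal: 55023 - 4P = P - 2094 → 57117 = 5P, so P = 11423.4 and Q = 9329.4.
ΔP = 11423.4 − 11517 = -93.60.

-93.60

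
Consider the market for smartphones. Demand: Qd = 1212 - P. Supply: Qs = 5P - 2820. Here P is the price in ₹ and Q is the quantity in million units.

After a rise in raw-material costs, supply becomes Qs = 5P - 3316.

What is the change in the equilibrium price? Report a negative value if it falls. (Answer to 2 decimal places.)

+82.67

Before the shock: 1212 - P = 5P - 2820 ⇒ 4032 = 6P ⇒ P = 672, Q = 540.
After the shift, demand is Qd = 1212 - P and supply is Qs = 5P - 3316.
Equate the new curves: 1212 - P = 5P - 3316, giving 4528 = 6P, P = 2264/3 ≈ 754.6667, Q = 1372/3 ≈ 457.3333.
ΔP = 754.6667 − 672 = +82.67.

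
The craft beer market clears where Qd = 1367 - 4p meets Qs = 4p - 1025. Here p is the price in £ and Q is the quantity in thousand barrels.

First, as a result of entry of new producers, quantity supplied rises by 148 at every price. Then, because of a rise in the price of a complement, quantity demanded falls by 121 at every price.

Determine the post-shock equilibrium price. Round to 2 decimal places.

Original equilibrium: 1367 - 4p = 4p - 1025 gives 2392 = 8p, so p = 299 and Q = 171.
The new curves are Qd = 1246 - 4p (demand) and Qs = 4p - 877 (supply).
Clearing the new market: 1246 - 4p = 4p - 877, so p = 265.375 and Q = 184.5.

265.38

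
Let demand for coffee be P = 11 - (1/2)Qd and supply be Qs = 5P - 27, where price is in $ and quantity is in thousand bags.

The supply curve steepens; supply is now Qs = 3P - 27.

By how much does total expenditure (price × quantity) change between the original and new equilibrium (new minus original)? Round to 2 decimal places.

Before the shock: 22 - 2P = 5P - 27 ⇒ 49 = 7P ⇒ P = 7, Q = 8.
The shock moves the curves to Qd = 22 - 2P and Qs = 3P - 27.
Equate the new curves: 22 - 2P = 3P - 27, giving 49 = 5P, P = 9.8, Q = 2.4.
Expenditure moves from 7×8 = 56 to 9.8×2.4 = 23.52; change = -32.48.

-32.48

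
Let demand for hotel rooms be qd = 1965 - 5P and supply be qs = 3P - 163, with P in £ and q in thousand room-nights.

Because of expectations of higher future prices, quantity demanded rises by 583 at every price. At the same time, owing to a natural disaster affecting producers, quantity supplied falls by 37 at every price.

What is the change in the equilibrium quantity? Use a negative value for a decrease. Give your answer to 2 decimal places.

+195.50

Initially, 1965 - 5P = 3P - 163, so 2128 = 8P and P = 266, q = 635.
With the change applied: demand qd = 2548 - 5P, supply qs = 3P - 200.
Setting them equal: 2548 - 5P = 3P - 200 → 2748 = 8P, so P = 343.5 and q = 830.5.
Δq = 830.5 − 635 = +195.50.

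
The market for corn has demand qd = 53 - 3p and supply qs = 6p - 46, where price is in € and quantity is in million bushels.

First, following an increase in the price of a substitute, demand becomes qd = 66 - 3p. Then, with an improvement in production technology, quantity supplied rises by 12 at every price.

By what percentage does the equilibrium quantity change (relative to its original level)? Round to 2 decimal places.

+63.33

Solve the original market: 53 - 3p = 6p - 46, hence p = 11 and q = 20.
The new curves are qd = 66 - 3p (demand) and qs = 6p - 34 (supply).
Clearing the new market: 66 - 3p = 6p - 34, so p = 100/9 ≈ 11.1111 and q = 98/3 ≈ 32.6667.
%Δq = (32.6667 − 20) / 20 × 100 = +63.33%.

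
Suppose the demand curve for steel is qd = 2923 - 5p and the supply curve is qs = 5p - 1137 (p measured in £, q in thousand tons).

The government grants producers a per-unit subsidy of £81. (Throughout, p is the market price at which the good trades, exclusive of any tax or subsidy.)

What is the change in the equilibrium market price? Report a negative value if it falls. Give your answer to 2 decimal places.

Original equilibrium: 2923 - 5p = 5p - 1137 gives 4060 = 10p, so p = 406 and q = 893.
Since sellers receive the price plus the subsidy, the effective supply curve becomes qs = 5p - 732.
Setting them equal: 2923 - 5p = 5p - 732 → 3655 = 10p, so p = 365.5 and q = 1095.5.
Δp = 365.5 − 406 = -40.50.

-40.50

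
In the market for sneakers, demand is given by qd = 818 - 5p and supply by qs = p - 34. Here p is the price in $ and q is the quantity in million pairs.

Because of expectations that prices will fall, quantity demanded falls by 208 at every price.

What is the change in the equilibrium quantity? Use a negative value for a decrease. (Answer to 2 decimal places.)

-34.67

Initially, 818 - 5p = p - 34, so 852 = 6p and p = 142, q = 108.
With the change applied: demand qd = 610 - 5p, supply qs = p - 34.
New equilibrium: 610 - 5p = p - 34 ⇒ 644 = 6p ⇒ p = 322/3 ≈ 107.3333, q = 220/3 ≈ 73.3333.
Δq = 73.3333 − 108 = -34.67.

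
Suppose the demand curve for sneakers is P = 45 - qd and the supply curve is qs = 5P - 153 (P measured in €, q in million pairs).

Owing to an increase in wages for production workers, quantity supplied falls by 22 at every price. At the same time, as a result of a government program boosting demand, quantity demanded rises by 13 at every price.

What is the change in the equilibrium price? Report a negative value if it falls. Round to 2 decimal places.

Original equilibrium: 45 - P = 5P - 153 gives 198 = 6P, so P = 33 and q = 12.
With the change applied: demand qd = 58 - P, supply qs = 5P - 175.
Equate the new curves: 58 - P = 5P - 175, giving 233 = 6P, P = 233/6 ≈ 38.8333, q = 115/6 ≈ 19.1667.
ΔP = 38.8333 − 33 = +5.83.

+5.83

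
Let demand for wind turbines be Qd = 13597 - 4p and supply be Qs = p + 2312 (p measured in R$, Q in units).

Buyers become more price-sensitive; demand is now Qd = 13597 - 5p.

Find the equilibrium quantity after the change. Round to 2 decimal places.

4192.83

Before the shock: 13597 - 4p = p + 2312 ⇒ 11285 = 5p ⇒ p = 2257, Q = 4569.
With the change applied: demand Qd = 13597 - 5p, supply Qs = p + 2312.
New equilibrium: 13597 - 5p = p + 2312 ⇒ 11285 = 6p ⇒ p = 11285/6 ≈ 1880.8333, Q = 25157/6 ≈ 4192.8333.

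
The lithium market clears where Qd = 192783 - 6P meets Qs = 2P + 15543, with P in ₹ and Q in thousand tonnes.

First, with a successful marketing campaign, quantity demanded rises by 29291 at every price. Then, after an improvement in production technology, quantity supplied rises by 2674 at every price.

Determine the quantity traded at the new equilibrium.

Initially, 192783 - 6P = 2P + 15543, so 177240 = 8P and P = 22155, Q = 59853.
With the change applied: demand Qd = 222074 - 6P, supply Qs = 2P + 18217.
New equilibrium: 222074 - 6P = 2P + 18217 ⇒ 203857 = 8P ⇒ P = 25482.125, Q = 69181.25.

69181.25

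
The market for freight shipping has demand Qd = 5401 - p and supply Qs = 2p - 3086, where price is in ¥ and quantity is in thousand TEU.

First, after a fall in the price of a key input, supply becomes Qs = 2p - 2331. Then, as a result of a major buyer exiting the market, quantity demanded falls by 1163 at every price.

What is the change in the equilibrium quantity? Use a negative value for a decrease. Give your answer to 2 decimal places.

-523.67

Initially, 5401 - p = 2p - 3086, so 8487 = 3p and p = 2829, Q = 2572.
With the change applied: demand Qd = 4238 - p, supply Qs = 2p - 2331.
Equate the new curves: 4238 - p = 2p - 2331, giving 6569 = 3p, p = 6569/3 ≈ 2189.6667, Q = 6145/3 ≈ 2048.3333.
ΔQ = 2048.3333 − 2572 = -523.67.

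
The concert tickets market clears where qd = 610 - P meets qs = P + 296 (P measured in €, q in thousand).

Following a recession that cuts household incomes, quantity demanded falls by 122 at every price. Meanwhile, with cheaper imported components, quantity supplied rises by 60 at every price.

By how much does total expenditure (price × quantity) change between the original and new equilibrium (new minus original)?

-43269

Initially, 610 - P = P + 296, so 314 = 2P and P = 157, q = 453.
The shock moves the curves to qd = 488 - P and qs = P + 356.
Clearing the new market: 488 - P = P + 356, so P = 66 and q = 422.
Expenditure moves from 157×453 = 71121 to 66×422 = 27852; change = -43269.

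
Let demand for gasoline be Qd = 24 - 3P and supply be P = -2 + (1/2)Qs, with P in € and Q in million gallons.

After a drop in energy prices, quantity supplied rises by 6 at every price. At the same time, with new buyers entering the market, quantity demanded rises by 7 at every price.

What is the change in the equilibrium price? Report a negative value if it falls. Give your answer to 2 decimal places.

Initially, 24 - 3P = 2P + 4, so 20 = 5P and P = 4, Q = 12.
After the shift, demand is Qd = 31 - 3P and supply is Qs = 2P + 10.
Equate the new curves: 31 - 3P = 2P + 10, giving 21 = 5P, P = 4.2, Q = 18.4.
ΔP = 4.2 − 4 = +0.20.

+0.20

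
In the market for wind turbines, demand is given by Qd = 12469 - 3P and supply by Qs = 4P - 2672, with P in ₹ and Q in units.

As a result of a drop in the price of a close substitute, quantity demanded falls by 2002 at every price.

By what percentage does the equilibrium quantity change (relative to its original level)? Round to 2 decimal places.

-19.13

Solve the original market: 12469 - 3P = 4P - 2672, hence P = 2163 and Q = 5980.
After the shift, demand is Qd = 10467 - 3P and supply is Qs = 4P - 2672.
Clearing the new market: 10467 - 3P = 4P - 2672, so P = 1877 and Q = 4836.
%ΔQ = (4836 − 5980) / 5980 × 100 = -19.13%.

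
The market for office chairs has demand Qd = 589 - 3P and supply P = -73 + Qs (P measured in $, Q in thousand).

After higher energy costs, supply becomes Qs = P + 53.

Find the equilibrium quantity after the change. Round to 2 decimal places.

187.00

Solve the original market: 589 - 3P = P + 73, hence P = 129 and Q = 202.
With the change applied: demand Qd = 589 - 3P, supply Qs = P + 53.
New equilibrium: 589 - 3P = P + 53 ⇒ 536 = 4P ⇒ P = 134, Q = 187.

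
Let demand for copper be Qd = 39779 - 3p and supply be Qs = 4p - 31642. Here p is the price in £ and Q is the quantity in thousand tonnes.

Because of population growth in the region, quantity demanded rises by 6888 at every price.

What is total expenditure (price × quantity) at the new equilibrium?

146616822

Solve the original market: 39779 - 3p = 4p - 31642, hence p = 10203 and Q = 9170.
After the shift, demand is Qd = 46667 - 3p and supply is Qs = 4p - 31642.
Setting them equal: 46667 - 3p = 4p - 31642 → 78309 = 7p, so p = 11187 and Q = 13106.
New expenditure = 11187 × 13106 = 146616822.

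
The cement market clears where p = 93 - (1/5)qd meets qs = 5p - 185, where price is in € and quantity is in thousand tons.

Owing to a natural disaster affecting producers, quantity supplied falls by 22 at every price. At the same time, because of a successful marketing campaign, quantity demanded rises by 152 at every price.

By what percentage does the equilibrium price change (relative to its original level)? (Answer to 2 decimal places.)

Original equilibrium: 465 - 5p = 5p - 185 gives 650 = 10p, so p = 65 and q = 140.
With the change applied: demand qd = 617 - 5p, supply qs = 5p - 207.
New equilibrium: 617 - 5p = 5p - 207 ⇒ 824 = 10p ⇒ p = 82.4, q = 205.
%Δp = (82.4 − 65) / 65 × 100 = +26.77%.

+26.77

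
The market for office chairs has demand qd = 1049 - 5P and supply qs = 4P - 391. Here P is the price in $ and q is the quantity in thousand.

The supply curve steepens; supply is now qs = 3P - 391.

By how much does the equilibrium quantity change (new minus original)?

-100

Solve the original market: 1049 - 5P = 4P - 391, hence P = 160 and q = 249.
With the change applied: demand qd = 1049 - 5P, supply qs = 3P - 391.
Equate the new curves: 1049 - 5P = 3P - 391, giving 1440 = 8P, P = 180, q = 149.
Δq = 149 − 249 = -100.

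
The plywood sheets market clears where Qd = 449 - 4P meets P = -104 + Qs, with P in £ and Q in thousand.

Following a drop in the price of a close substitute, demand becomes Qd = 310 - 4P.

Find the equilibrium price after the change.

Solve the original market: 449 - 4P = P + 104, hence P = 69 and Q = 173.
With the change applied: demand Qd = 310 - 4P, supply Qs = P + 104.
Clearing the new market: 310 - 4P = P + 104, so P = 41.2 and Q = 145.2.

41.2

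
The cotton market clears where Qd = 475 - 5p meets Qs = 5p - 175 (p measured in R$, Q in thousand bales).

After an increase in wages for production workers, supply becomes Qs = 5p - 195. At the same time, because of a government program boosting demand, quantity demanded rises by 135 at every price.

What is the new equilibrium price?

80.5

Original equilibrium: 475 - 5p = 5p - 175 gives 650 = 10p, so p = 65 and Q = 150.
The shock moves the curves to Qd = 610 - 5p and Qs = 5p - 195.
Clearing the new market: 610 - 5p = 5p - 195, so p = 80.5 and Q = 207.5.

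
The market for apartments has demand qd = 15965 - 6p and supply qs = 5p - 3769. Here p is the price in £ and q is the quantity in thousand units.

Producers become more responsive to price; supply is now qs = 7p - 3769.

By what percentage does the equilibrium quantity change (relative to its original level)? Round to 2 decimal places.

Original equilibrium: 15965 - 6p = 5p - 3769 gives 19734 = 11p, so p = 1794 and q = 5201.
With the change applied: demand qd = 15965 - 6p, supply qs = 7p - 3769.
Equate the new curves: 15965 - 6p = 7p - 3769, giving 19734 = 13p, p = 1518, q = 6857.
%Δq = (6857 − 5201) / 5201 × 100 = +31.84%.

+31.84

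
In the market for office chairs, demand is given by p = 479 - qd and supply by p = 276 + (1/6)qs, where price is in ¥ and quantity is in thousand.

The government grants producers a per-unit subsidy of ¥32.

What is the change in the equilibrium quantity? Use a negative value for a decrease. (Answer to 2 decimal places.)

+27.43

Solve the original market: 479 - p = 6p - 1656, hence p = 305 and q = 174.
Since sellers receive the price plus the subsidy, the effective supply curve becomes qs = 6p - 1464.
Setting them equal: 479 - p = 6p - 1464 → 1943 = 7p, so p = 1943/7 ≈ 277.5714 and q = 1410/7 ≈ 201.4286.
Δq = 201.4286 − 174 = +27.43.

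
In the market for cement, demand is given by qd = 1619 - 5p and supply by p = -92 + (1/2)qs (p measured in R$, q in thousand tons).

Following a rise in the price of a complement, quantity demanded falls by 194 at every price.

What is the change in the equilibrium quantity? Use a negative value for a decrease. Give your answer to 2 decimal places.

Solve the original market: 1619 - 5p = 2p + 184, hence p = 205 and q = 594.
The new curves are qd = 1425 - 5p (demand) and qs = 2p + 184 (supply).
Equate the new curves: 1425 - 5p = 2p + 184, giving 1241 = 7p, p = 1241/7 ≈ 177.2857, q = 3770/7 ≈ 538.5714.
Δq = 538.5714 − 594 = -55.43.

-55.43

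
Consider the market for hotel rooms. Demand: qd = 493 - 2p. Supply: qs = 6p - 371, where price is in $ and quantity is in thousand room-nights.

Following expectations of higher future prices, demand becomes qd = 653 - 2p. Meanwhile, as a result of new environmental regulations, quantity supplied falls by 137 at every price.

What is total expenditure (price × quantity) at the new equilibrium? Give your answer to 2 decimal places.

52644.09

Original equilibrium: 493 - 2p = 6p - 371 gives 864 = 8p, so p = 108 and q = 277.
The shock moves the curves to qd = 653 - 2p and qs = 6p - 508.
Clearing the new market: 653 - 2p = 6p - 508, so p = 145.125 and q = 362.75.
New expenditure = 145.125 × 362.75 = 52644.09.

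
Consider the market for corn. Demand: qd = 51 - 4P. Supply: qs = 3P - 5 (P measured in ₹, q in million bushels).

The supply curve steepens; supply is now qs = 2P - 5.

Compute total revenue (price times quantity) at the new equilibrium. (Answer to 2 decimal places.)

Original equilibrium: 51 - 4P = 3P - 5 gives 56 = 7P, so P = 8 and q = 19.
The new curves are qd = 51 - 4P (demand) and qs = 2P - 5 (supply).
New equilibrium: 51 - 4P = 2P - 5 ⇒ 56 = 6P ⇒ P = 28/3 ≈ 9.3333, q = 41/3 ≈ 13.6667.
New expenditure = 9.3333 × 13.6667 = 127.56.

127.56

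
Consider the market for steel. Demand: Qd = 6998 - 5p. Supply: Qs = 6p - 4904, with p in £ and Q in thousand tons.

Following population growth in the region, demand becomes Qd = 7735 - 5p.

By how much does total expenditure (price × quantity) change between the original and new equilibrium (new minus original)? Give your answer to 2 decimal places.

+568294.00

Initially, 6998 - 5p = 6p - 4904, so 11902 = 11p and p = 1082, Q = 1588.
The shock moves the curves to Qd = 7735 - 5p and Qs = 6p - 4904.
Clearing the new market: 7735 - 5p = 6p - 4904, so p = 1149 and Q = 1990.
Expenditure moves from 1082×1588 = 1718216 to 1149×1990 = 2286510; change = +568294.00.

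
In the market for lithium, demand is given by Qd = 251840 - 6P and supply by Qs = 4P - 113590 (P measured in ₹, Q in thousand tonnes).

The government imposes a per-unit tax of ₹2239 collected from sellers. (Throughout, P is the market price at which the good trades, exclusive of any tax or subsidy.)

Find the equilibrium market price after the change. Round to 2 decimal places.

Original equilibrium: 251840 - 6P = 4P - 113590 gives 365430 = 10P, so P = 36543 and Q = 32582.
Since sellers keep the price net of the tax, the effective supply curve becomes Qs = 4P - 122546.
Setting them equal: 251840 - 6P = 4P - 122546 → 374386 = 10P, so P = 37438.6 and Q = 27208.4.

37438.60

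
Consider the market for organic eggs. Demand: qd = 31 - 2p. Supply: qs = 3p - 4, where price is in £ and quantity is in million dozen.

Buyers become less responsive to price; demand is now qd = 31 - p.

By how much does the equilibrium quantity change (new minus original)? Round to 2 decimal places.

+5.25

Initially, 31 - 2p = 3p - 4, so 35 = 5p and p = 7, q = 17.
The new curves are qd = 31 - p (demand) and qs = 3p - 4 (supply).
Equate the new curves: 31 - p = 3p - 4, giving 35 = 4p, p = 8.75, q = 22.25.
Δq = 22.25 − 17 = +5.25.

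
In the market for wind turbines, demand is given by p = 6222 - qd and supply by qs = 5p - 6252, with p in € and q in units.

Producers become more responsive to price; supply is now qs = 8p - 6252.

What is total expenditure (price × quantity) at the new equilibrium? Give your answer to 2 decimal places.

6702696.00

Before the shock: 6222 - p = 5p - 6252 ⇒ 12474 = 6p ⇒ p = 2079, q = 4143.
After the shift, demand is qd = 6222 - p and supply is qs = 8p - 6252.
Equate the new curves: 6222 - p = 8p - 6252, giving 12474 = 9p, p = 1386, q = 4836.
New expenditure = 1386 × 4836 = 6702696.00.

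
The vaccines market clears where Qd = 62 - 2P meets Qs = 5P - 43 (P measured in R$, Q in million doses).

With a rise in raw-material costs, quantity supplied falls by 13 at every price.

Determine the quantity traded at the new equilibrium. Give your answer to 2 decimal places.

28.29

Before the shock: 62 - 2P = 5P - 43 ⇒ 105 = 7P ⇒ P = 15, Q = 32.
The shock moves the curves to Qd = 62 - 2P and Qs = 5P - 56.
Equate the new curves: 62 - 2P = 5P - 56, giving 118 = 7P, P = 118/7 ≈ 16.8571, Q = 198/7 ≈ 28.2857.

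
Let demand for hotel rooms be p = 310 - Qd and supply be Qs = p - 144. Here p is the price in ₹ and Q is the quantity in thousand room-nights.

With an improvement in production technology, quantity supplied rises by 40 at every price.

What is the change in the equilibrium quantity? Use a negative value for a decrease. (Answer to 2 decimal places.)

Before the shock: 310 - p = p - 144 ⇒ 454 = 2p ⇒ p = 227, Q = 83.
The shock moves the curves to Qd = 310 - p and Qs = p - 104.
New equilibrium: 310 - p = p - 104 ⇒ 414 = 2p ⇒ p = 207, Q = 103.
ΔQ = 103 − 83 = +20.00.

+20.00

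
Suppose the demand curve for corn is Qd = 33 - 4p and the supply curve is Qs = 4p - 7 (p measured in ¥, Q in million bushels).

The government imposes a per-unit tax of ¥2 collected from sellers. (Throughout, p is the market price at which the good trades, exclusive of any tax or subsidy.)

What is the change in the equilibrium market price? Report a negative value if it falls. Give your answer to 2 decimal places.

Before the shock: 33 - 4p = 4p - 7 ⇒ 40 = 8p ⇒ p = 5, Q = 13.
Since sellers keep the price net of the tax, the effective supply curve becomes Qs = 4p - 15.
Setting them equal: 33 - 4p = 4p - 15 → 48 = 8p, so p = 6 and Q = 9.
Δp = 6 − 5 = +1.00.

+1.00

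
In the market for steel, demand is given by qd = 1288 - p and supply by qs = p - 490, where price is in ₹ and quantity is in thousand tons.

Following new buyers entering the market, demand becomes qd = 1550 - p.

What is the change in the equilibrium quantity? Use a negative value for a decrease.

Before the shock: 1288 - p = p - 490 ⇒ 1778 = 2p ⇒ p = 889, q = 399.
The new curves are qd = 1550 - p (demand) and qs = p - 490 (supply).
Equate the new curves: 1550 - p = p - 490, giving 2040 = 2p, p = 1020, q = 530.
Δq = 530 − 399 = +131.

+131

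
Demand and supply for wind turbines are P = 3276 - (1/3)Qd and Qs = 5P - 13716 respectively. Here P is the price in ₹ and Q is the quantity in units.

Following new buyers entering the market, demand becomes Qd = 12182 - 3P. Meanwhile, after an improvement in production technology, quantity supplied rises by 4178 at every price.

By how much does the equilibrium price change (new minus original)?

-228

Solve the original market: 9828 - 3P = 5P - 13716, hence P = 2943 and Q = 999.
With the change applied: demand Qd = 12182 - 3P, supply Qs = 5P - 9538.
New equilibrium: 12182 - 3P = 5P - 9538 ⇒ 21720 = 8P ⇒ P = 2715, Q = 4037.
ΔP = 2715 − 2943 = -228.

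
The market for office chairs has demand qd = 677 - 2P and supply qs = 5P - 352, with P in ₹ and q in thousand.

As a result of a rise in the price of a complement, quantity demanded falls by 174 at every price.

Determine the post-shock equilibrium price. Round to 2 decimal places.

122.14

Original equilibrium: 677 - 2P = 5P - 352 gives 1029 = 7P, so P = 147 and q = 383.
The new curves are qd = 503 - 2P (demand) and qs = 5P - 352 (supply).
Clearing the new market: 503 - 2P = 5P - 352, so P = 855/7 ≈ 122.1429 and q = 1811/7 ≈ 258.7143.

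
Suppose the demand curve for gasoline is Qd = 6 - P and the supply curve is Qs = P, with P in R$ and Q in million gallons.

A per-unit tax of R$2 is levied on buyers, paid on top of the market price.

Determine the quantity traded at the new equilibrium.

2

Original equilibrium: 6 - P = P gives 6 = 2P, so P = 3 and Q = 3.
Since buyers pay the price plus the tax, the effective demand curve becomes Qd = 4 - P.
Clearing the new market: 4 - P = P, so P = 2 and Q = 2.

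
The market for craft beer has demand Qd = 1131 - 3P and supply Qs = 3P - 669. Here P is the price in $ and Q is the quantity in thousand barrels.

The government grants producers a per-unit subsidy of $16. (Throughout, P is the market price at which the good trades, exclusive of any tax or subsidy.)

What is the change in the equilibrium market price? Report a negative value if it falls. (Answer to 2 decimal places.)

-8.00

Initially, 1131 - 3P = 3P - 669, so 1800 = 6P and P = 300, Q = 231.
Since sellers receive the price plus the subsidy, the effective supply curve becomes Qs = 3P - 621.
Clearing the new market: 1131 - 3P = 3P - 621, so P = 292 and Q = 255.
ΔP = 292 − 300 = -8.00.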